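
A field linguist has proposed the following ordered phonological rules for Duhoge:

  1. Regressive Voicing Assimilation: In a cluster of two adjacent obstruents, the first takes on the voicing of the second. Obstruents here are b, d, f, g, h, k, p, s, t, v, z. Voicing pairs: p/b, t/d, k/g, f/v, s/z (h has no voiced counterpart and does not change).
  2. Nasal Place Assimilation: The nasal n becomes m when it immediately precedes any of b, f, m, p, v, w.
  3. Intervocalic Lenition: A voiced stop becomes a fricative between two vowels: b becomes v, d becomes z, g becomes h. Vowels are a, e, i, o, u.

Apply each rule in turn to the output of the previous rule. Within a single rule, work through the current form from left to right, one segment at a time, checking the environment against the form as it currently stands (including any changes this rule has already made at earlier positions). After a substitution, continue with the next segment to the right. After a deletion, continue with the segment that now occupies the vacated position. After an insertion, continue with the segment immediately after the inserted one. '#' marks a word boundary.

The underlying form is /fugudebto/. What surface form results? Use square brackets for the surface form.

1 Regressive Voicing Assimilation: [fugudebto] → [fugudepto]
2 Nasal Place Assimilation: no change — [fugudepto]
3 Intervocalic Lenition: [fugudepto] → [fuhuzepto]

[fuhuzepto]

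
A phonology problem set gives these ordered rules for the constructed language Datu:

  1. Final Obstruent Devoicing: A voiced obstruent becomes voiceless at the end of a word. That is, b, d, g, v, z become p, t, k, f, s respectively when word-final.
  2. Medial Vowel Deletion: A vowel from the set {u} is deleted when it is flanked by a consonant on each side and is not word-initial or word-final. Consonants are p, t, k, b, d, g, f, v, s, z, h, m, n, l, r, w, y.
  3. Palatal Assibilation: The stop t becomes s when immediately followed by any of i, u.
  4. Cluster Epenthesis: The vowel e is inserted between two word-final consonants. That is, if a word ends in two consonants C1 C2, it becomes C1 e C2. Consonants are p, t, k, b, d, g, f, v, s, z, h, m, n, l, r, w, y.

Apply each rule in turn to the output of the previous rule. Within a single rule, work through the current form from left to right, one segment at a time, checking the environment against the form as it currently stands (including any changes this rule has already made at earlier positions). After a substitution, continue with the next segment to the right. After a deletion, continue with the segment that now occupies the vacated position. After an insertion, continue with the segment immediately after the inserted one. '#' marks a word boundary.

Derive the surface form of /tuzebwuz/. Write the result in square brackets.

[tzebwes]

1 Final Obstruent Devoicing: [tuzebwuz] → [tuzebwus]
2 Medial Vowel Deletion: [tuzebwus] → [tzebws]
3 Palatal Assibilation: no change — [tzebws]
4 Cluster Epenthesis: [tzebws] → [tzebwes]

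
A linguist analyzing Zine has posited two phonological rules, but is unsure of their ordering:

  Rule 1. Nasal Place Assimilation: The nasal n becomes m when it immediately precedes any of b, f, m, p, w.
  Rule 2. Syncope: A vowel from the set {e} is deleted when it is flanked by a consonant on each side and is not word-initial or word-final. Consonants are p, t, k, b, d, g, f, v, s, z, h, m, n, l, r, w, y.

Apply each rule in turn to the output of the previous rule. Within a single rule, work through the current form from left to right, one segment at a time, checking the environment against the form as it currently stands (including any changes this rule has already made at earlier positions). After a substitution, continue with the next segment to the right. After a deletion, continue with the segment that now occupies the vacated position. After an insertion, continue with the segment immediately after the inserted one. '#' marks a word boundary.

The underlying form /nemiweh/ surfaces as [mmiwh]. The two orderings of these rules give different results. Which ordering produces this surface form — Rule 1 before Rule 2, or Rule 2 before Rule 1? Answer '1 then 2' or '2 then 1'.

2 then 1

Order 1 then 2:
  1 Nasal Place Assimilation: no change — [nemiweh]
  2 Syncope: [nemiweh] → [nmiwh]
  result: [nmiwh]
Order 2 then 1:
  2 Syncope: [nemiweh] → [nmiwh]
  1 Nasal Place Assimilation: [nmiwh] → [mmiwh]
  result: [mmiwh]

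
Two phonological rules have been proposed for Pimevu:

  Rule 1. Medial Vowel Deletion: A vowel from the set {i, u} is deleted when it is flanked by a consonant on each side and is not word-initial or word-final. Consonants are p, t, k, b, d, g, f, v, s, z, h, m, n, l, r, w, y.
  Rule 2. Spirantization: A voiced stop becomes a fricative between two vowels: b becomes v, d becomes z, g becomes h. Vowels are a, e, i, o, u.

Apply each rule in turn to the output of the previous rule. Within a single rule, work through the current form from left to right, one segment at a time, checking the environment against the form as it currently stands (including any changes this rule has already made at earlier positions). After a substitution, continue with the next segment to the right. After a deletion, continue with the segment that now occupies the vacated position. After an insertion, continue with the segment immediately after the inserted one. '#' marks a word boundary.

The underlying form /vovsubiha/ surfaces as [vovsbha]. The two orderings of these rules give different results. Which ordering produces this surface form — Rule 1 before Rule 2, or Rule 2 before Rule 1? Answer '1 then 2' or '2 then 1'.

Order 1 then 2:
  1 Medial Vowel Deletion: [vovsubiha] → [vovsbha]
  2 Spirantization: no change — [vovsbha]
  result: [vovsbha]
Order 2 then 1:
  2 Spirantization: [vovsubiha] → [vovsuviha]
  1 Medial Vowel Deletion: [vovsuviha] → [vovsvha]
  result: [vovsvha]

1 then 2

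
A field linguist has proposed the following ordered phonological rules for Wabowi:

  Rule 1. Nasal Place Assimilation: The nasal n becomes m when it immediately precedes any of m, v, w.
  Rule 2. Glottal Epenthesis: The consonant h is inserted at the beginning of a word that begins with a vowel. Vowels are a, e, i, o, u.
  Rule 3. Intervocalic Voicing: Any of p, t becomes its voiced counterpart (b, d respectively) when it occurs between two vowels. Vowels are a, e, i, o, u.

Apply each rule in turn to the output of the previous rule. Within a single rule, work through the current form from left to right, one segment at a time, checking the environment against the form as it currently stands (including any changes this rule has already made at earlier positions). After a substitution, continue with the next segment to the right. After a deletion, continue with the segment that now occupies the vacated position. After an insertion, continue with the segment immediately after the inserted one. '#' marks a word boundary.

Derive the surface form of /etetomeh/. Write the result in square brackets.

[hededomeh]

Rule 1 Nasal Place Assimilation: no change — [etetomeh]
Rule 2 Glottal Epenthesis: [etetomeh] → [hetetomeh]
Rule 3 Intervocalic Voicing: [hetetomeh] → [hededomeh]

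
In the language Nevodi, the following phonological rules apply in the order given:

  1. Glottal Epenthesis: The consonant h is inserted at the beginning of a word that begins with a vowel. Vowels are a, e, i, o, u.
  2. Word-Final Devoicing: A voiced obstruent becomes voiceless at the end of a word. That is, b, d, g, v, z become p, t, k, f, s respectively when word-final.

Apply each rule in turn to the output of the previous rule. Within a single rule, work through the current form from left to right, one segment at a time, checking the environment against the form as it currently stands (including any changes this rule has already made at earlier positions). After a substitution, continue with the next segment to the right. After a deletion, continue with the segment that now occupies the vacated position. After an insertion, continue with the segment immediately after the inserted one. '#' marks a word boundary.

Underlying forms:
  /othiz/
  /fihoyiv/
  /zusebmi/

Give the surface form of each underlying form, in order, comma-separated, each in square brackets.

/othiz/:
  1 Glottal Epenthesis: [othiz] → [hothiz]
  2 Word-Final Devoicing: [hothiz] → [hothis]
/fihoyiv/:
  1 Glottal Epenthesis: no change — [fihoyiv]
  2 Word-Final Devoicing: [fihoyiv] → [fihoyif]
/zusebmi/:
  1 Glottal Epenthesis: no change — [zusebmi]
  2 Word-Final Devoicing: no change — [zusebmi]

[hothis], [fihoyif], [zusebmi]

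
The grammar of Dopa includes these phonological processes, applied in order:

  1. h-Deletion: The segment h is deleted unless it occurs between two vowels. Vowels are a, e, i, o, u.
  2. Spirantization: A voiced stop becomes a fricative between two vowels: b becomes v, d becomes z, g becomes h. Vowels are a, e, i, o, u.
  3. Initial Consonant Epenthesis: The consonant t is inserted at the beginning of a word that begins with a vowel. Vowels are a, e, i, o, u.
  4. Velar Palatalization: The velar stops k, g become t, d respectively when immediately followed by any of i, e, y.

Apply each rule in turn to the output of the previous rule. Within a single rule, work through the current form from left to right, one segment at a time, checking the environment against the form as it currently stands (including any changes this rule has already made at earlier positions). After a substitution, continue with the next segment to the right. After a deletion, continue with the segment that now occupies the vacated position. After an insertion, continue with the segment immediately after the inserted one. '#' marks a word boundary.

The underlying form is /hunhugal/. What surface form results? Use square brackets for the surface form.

[tunuhal]

1 h-Deletion: [hunhugal] → [unugal]
2 Spirantization: [unugal] → [unuhal]
3 Initial Consonant Epenthesis: [unuhal] → [tunuhal]
4 Velar Palatalization: no change — [tunuhal]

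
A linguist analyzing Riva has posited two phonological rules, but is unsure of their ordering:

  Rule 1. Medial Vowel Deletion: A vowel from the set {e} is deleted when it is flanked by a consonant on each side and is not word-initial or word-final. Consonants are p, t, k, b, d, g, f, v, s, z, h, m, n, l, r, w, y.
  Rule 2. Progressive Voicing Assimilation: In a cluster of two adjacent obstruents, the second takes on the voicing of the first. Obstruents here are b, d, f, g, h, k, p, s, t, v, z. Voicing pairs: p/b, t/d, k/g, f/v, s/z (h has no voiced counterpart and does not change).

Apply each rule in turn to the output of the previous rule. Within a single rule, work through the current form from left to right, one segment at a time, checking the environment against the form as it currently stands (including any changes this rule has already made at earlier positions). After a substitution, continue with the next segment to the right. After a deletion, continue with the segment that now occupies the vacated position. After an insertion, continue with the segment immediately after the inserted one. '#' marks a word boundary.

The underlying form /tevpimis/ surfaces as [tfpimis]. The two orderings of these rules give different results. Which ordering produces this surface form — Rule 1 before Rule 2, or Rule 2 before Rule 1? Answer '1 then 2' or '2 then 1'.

Order 1 then 2:
  1 Medial Vowel Deletion: [tevpimis] → [tvpimis]
  2 Progressive Voicing Assimilation: [tvpimis] → [tfpimis]
  result: [tfpimis]
Order 2 then 1:
  2 Progressive Voicing Assimilation: [tevpimis] → [tevbimis]
  1 Medial Vowel Deletion: [tevbimis] → [tvbimis]
  result: [tvbimis]

1 then 2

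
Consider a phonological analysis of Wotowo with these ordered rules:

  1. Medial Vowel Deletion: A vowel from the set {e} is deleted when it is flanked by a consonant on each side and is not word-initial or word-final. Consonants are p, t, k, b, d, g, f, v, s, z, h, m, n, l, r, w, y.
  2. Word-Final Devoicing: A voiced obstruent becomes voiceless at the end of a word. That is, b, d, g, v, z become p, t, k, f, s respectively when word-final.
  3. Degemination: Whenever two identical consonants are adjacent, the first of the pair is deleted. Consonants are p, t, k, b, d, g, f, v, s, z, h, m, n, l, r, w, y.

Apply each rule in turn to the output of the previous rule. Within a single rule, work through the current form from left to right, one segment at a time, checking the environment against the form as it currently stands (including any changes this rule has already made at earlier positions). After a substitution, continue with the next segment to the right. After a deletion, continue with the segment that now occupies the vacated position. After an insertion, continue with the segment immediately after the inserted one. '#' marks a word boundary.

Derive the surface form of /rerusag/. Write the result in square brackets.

[rusak]

1 Medial Vowel Deletion: [rerusag] → [rrusag]
2 Word-Final Devoicing: [rrusag] → [rrusak]
3 Degemination: [rrusak] → [rusak]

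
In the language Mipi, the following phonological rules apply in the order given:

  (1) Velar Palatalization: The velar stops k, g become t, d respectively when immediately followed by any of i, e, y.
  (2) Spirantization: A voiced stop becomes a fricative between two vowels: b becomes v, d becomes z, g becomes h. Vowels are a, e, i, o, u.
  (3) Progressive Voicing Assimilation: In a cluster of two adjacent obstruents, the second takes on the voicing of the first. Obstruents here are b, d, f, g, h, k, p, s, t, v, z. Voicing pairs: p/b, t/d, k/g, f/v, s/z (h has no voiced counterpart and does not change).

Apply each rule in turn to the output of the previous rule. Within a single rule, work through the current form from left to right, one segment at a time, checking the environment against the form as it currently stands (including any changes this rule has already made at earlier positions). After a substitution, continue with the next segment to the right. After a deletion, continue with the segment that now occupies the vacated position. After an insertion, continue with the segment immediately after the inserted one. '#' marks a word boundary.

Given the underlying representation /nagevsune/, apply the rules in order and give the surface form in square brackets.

(1) Velar Palatalization: [nagevsune] → [nadevsune]
(2) Spirantization: [nadevsune] → [nazevsune]
(3) Progressive Voicing Assimilation: [nazevsune] → [nazevzune]

[nazevzune]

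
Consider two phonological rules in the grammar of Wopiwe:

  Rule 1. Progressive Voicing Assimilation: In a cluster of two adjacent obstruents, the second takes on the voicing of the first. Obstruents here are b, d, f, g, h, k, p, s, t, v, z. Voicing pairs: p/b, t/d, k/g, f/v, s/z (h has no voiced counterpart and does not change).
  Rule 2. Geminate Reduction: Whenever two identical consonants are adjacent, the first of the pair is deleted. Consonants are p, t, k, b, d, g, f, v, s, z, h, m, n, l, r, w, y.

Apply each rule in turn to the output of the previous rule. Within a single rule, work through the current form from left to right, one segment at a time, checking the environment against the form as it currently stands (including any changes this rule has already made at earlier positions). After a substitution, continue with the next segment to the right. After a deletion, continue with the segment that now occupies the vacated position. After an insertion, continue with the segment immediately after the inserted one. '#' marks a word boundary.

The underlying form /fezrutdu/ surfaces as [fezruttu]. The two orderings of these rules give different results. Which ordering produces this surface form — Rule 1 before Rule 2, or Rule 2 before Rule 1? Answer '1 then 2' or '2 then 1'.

Order 1 then 2:
  1 Progressive Voicing Assimilation: [fezrutdu] → [fezruttu]
  2 Geminate Reduction: [fezruttu] → [fezrutu]
  result: [fezrutu]
Order 2 then 1:
  2 Geminate Reduction: no change — [fezrutdu]
  1 Progressive Voicing Assimilation: [fezrutdu] → [fezruttu]
  result: [fezruttu]

2 then 1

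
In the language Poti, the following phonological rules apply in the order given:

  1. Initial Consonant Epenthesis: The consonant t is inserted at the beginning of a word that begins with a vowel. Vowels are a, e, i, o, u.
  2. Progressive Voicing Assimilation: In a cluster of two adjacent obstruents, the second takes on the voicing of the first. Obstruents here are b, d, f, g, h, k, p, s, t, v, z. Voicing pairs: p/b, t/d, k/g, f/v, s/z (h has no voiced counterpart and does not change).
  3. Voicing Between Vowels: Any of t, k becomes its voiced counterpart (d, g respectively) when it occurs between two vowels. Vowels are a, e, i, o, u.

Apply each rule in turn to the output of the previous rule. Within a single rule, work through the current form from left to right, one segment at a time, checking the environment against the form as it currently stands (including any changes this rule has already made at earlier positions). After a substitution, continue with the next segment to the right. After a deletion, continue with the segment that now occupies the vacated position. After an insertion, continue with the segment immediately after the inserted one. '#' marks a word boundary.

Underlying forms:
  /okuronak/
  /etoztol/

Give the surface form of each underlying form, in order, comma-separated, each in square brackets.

/okuronak/:
  1 Initial Consonant Epenthesis: [okuronak] → [tokuronak]
  2 Progressive Voicing Assimilation: no change — [tokuronak]
  3 Voicing Between Vowels: [tokuronak] → [toguronak]
/etoztol/:
  1 Initial Consonant Epenthesis: [etoztol] → [tetoztol]
  2 Progressive Voicing Assimilation: [tetoztol] → [tetozdol]
  3 Voicing Between Vowels: [tetozdol] → [tedozdol]

[toguronak], [tedozdol]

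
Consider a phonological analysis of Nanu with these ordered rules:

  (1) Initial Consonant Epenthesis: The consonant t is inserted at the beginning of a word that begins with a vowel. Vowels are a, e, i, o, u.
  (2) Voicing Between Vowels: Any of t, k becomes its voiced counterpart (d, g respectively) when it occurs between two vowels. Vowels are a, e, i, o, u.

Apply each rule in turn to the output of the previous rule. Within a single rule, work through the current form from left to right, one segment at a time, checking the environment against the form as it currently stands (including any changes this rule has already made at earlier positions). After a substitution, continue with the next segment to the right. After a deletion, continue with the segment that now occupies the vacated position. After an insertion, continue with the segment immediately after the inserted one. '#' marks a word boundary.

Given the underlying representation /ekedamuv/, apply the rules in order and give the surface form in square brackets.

(1) Initial Consonant Epenthesis: [ekedamuv] → [tekedamuv]
(2) Voicing Between Vowels: [tekedamuv] → [tegedamuv]

[tegedamuv]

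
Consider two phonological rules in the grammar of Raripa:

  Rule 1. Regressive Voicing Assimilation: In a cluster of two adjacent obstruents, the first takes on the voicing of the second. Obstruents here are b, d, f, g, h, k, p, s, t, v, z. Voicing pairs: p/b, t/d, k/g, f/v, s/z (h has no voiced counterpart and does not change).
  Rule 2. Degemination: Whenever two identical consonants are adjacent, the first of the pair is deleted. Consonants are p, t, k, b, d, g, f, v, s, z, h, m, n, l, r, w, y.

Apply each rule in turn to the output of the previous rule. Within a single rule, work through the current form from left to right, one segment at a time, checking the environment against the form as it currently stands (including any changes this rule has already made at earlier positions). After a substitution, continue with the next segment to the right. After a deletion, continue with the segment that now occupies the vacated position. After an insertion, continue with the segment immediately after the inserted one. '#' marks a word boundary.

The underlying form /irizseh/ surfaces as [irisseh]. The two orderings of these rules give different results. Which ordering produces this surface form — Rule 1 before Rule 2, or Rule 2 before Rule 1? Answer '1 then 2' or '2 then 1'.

2 then 1

Order 1 then 2:
  1 Regressive Voicing Assimilation: [irizseh] → [irisseh]
  2 Degemination: [irisseh] → [iriseh]
  result: [iriseh]
Order 2 then 1:
  2 Degemination: no change — [irizseh]
  1 Regressive Voicing Assimilation: [irizseh] → [irisseh]
  result: [irisseh]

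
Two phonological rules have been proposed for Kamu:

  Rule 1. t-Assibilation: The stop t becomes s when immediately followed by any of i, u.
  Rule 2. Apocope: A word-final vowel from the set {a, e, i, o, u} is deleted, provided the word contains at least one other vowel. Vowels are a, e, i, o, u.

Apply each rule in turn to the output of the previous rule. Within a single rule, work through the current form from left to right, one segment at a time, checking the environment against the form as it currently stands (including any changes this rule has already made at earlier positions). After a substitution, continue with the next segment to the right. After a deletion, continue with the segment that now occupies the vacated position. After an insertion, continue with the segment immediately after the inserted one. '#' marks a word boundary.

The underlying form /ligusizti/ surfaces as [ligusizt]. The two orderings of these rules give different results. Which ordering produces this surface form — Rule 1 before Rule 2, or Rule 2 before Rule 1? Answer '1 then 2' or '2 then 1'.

Order 1 then 2:
  1 t-Assibilation: [ligusizti] → [ligusizsi]
  2 Apocope: [ligusizsi] → [ligusizs]
  result: [ligusizs]
Order 2 then 1:
  2 Apocope: [ligusizti] → [ligusizt]
  1 t-Assibilation: no change — [ligusizt]
  result: [ligusizt]

2 then 1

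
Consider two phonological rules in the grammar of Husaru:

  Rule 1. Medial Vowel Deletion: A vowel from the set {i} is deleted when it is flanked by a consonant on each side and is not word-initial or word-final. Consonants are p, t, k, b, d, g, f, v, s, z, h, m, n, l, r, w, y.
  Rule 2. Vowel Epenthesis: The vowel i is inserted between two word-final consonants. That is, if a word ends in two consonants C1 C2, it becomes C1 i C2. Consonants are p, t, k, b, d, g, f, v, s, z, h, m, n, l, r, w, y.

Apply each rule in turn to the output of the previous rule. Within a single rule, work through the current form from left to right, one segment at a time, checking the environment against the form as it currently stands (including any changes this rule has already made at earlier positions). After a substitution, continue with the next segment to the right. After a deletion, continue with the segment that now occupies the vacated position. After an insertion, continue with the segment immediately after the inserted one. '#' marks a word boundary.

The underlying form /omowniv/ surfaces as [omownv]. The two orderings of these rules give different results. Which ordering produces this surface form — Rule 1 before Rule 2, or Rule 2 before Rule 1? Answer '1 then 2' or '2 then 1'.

Order 1 then 2:
  1 Medial Vowel Deletion: [omowniv] → [omownv]
  2 Vowel Epenthesis: [omownv] → [omowniv]
  result: [omowniv]
Order 2 then 1:
  2 Vowel Epenthesis: no change — [omowniv]
  1 Medial Vowel Deletion: [omowniv] → [omownv]
  result: [omownv]

2 then 1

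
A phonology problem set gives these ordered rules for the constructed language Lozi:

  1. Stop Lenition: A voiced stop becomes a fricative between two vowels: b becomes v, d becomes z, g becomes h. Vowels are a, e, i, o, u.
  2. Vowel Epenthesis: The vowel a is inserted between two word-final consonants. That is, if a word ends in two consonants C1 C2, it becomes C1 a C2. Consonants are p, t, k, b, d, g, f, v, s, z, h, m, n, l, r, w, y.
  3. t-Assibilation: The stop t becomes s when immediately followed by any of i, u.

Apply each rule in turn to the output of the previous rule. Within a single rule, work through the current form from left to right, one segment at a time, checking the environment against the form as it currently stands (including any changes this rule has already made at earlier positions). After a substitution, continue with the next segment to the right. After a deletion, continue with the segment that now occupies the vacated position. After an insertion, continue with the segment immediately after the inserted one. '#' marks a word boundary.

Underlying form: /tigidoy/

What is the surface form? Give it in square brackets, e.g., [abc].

1 Stop Lenition: [tigidoy] → [tihizoy]
2 Vowel Epenthesis: no change — [tihizoy]
3 t-Assibilation: [tihizoy] → [sihizoy]

[sihizoy]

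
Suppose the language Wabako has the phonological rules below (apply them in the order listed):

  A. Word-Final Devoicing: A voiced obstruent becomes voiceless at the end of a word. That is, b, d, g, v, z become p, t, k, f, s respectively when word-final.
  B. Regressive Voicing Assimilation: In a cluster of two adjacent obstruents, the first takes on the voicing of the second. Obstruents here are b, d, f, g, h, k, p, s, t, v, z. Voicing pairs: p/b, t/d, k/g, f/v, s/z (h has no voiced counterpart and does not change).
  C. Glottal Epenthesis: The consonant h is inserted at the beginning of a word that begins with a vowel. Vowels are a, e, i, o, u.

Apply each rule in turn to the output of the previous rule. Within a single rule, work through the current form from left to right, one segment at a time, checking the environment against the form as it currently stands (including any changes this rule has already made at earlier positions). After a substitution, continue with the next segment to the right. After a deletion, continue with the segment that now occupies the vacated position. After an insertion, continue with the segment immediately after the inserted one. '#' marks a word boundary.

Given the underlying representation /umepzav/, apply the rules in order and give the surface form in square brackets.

[humebzaf]

A Word-Final Devoicing: [umepzav] → [umepzaf]
B Regressive Voicing Assimilation: [umepzaf] → [umebzaf]
C Glottal Epenthesis: [umebzaf] → [humebzaf]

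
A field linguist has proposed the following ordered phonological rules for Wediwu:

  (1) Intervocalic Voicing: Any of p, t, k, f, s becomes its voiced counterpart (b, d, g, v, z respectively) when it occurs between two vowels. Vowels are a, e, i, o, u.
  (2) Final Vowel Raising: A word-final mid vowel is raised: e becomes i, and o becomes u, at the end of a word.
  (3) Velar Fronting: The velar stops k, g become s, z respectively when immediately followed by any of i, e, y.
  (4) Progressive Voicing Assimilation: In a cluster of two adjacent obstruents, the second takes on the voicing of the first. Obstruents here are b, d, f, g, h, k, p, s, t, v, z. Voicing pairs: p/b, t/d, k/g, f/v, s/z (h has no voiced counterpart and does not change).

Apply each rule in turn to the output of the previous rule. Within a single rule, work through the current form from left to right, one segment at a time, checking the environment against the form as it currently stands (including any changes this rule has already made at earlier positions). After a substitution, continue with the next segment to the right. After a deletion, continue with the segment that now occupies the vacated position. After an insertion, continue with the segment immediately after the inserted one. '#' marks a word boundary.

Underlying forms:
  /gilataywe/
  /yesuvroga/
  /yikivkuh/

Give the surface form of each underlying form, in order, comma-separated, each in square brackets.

/gilataywe/:
  (1) Intervocalic Voicing: [gilataywe] → [giladaywe]
  (2) Final Vowel Raising: [giladaywe] → [giladaywi]
  (3) Velar Fronting: [giladaywi] → [ziladaywi]
  (4) Progressive Voicing Assimilation: no change — [ziladaywi]
/yesuvroga/:
  (1) Intervocalic Voicing: [yesuvroga] → [yezuvroga]
  (2) Final Vowel Raising: no change — [yezuvroga]
  (3) Velar Fronting: no change — [yezuvroga]
  (4) Progressive Voicing Assimilation: no change — [yezuvroga]
/yikivkuh/:
  (1) Intervocalic Voicing: [yikivkuh] → [yigivkuh]
  (2) Final Vowel Raising: no change — [yigivkuh]
  (3) Velar Fronting: [yigivkuh] → [yizivkuh]
  (4) Progressive Voicing Assimilation: [yizivkuh] → [yizivguh]

[ziladaywi], [yezuvroga], [yizivguh]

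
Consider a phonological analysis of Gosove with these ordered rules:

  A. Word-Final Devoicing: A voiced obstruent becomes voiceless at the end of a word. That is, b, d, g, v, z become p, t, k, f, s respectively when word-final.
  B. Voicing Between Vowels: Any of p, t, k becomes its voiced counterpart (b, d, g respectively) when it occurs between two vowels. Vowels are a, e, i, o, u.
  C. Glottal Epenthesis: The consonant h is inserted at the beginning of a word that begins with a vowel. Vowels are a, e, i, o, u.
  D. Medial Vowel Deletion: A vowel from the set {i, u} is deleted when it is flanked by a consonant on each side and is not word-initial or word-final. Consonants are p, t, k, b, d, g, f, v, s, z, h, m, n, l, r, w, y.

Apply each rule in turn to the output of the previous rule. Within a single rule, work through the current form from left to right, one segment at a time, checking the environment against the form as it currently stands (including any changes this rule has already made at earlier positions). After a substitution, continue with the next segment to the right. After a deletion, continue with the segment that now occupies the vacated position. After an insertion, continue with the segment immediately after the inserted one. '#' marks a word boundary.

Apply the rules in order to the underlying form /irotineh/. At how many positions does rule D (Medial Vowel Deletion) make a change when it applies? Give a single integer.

A Word-Final Devoicing: no change — [irotineh]
B Voicing Between Vowels: [irotineh] → [irodineh]
C Glottal Epenthesis: [irodineh] → [hirodineh]
D Medial Vowel Deletion: [hirodineh] → [hrodneh]
Rule D changed 2 position(s).

2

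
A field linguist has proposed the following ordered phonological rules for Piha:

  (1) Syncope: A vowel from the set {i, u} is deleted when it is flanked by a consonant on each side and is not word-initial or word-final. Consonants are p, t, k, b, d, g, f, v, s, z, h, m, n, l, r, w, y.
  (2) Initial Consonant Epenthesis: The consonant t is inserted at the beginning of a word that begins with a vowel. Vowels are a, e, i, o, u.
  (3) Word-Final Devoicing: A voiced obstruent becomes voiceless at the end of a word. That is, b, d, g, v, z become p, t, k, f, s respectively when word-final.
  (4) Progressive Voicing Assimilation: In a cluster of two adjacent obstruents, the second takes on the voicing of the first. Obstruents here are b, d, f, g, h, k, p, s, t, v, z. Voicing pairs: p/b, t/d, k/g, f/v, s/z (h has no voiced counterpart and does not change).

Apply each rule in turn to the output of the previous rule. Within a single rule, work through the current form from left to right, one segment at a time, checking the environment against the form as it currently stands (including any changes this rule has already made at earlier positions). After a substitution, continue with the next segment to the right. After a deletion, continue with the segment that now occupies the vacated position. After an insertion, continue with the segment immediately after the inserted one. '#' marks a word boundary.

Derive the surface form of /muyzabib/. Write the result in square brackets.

[myzabb]

(1) Syncope: [muyzabib] → [myzabb]
(2) Initial Consonant Epenthesis: no change — [myzabb]
(3) Word-Final Devoicing: [myzabb] → [myzabp]
(4) Progressive Voicing Assimilation: [myzabp] → [myzabb]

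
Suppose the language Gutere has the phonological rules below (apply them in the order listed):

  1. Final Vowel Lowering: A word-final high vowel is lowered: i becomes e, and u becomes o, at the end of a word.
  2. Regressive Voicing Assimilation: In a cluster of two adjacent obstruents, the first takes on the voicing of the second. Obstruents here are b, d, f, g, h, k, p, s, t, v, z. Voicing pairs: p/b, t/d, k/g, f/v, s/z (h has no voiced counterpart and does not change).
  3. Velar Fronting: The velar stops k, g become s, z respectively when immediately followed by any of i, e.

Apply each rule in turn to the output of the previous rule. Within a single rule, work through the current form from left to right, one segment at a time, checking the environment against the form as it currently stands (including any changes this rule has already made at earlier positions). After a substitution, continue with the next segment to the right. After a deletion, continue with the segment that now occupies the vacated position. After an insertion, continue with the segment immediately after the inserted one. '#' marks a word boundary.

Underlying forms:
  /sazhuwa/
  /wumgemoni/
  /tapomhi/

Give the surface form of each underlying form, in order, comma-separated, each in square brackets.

[sashuwa], [wumzemone], [tapomhe]

/sazhuwa/:
  1 Final Vowel Lowering: no change — [sazhuwa]
  2 Regressive Voicing Assimilation: [sazhuwa] → [sashuwa]
  3 Velar Fronting: no change — [sashuwa]
/wumgemoni/:
  1 Final Vowel Lowering: [wumgemoni] → [wumgemone]
  2 Regressive Voicing Assimilation: no change — [wumgemone]
  3 Velar Fronting: [wumgemone] → [wumzemone]
/tapomhi/:
  1 Final Vowel Lowering: [tapomhi] → [tapomhe]
  2 Regressive Voicing Assimilation: no change — [tapomhe]
  3 Velar Fronting: no change — [tapomhe]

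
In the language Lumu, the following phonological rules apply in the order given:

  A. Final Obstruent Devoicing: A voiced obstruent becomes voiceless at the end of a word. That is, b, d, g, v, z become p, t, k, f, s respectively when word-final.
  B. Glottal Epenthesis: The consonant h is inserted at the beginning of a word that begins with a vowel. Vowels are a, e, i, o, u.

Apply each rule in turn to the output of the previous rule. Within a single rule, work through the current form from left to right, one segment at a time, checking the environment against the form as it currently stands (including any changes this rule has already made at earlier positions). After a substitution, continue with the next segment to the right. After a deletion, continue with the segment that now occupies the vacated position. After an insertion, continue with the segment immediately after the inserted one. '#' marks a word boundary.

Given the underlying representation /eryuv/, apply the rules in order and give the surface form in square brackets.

A Final Obstruent Devoicing: [eryuv] → [eryuf]
B Glottal Epenthesis: [eryuf] → [heryuf]

[heryuf]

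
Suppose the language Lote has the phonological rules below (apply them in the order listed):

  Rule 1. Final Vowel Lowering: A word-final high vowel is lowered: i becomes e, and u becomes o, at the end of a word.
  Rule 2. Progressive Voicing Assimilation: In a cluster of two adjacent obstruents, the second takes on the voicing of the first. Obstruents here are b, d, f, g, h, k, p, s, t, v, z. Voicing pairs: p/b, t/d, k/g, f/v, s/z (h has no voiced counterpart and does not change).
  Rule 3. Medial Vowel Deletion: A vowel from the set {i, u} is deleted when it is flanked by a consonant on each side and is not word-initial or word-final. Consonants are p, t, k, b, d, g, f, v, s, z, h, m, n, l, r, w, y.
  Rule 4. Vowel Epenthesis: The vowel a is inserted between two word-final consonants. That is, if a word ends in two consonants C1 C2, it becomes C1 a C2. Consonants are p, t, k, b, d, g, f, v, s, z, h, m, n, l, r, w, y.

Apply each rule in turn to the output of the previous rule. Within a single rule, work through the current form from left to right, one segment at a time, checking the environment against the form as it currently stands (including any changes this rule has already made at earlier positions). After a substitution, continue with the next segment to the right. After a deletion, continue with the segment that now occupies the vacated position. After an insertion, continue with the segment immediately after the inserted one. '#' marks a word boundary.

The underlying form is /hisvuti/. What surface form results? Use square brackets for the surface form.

Rule 1 Final Vowel Lowering: [hisvuti] → [hisvute]
Rule 2 Progressive Voicing Assimilation: [hisvute] → [hisfute]
Rule 3 Medial Vowel Deletion: [hisfute] → [hsfte]
Rule 4 Vowel Epenthesis: no change — [hsfte]

[hsfte]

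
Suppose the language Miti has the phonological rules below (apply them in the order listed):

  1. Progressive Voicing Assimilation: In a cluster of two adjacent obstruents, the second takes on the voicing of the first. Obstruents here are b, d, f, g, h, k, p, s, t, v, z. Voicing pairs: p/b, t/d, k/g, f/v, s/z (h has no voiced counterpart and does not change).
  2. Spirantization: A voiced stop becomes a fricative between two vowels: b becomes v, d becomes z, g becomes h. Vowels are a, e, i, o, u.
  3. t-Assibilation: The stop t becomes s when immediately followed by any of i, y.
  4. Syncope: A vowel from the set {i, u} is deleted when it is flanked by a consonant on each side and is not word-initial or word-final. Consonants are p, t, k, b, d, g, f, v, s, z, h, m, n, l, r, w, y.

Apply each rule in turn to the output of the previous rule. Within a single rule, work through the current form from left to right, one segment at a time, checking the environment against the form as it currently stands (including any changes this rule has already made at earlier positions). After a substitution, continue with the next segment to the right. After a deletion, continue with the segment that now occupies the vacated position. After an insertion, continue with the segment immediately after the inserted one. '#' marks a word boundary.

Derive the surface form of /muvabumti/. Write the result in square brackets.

[mvavmsi]

1 Progressive Voicing Assimilation: no change — [muvabumti]
2 Spirantization: [muvabumti] → [muvavumti]
3 t-Assibilation: [muvavumti] → [muvavumsi]
4 Syncope: [muvavumsi] → [mvavmsi]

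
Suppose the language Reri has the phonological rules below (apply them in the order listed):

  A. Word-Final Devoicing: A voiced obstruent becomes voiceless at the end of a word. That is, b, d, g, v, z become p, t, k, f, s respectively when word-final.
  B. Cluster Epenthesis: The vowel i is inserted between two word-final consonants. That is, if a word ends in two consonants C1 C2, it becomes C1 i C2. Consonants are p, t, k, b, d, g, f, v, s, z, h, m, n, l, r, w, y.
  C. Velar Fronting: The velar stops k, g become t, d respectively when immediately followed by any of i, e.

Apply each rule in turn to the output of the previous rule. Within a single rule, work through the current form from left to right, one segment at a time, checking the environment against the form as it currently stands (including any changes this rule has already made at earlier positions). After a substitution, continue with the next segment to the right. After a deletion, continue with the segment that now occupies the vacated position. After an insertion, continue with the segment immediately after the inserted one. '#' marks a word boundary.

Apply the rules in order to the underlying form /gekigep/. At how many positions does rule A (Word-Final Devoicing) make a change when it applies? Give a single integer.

0

A Word-Final Devoicing: no change — [gekigep]
B Cluster Epenthesis: no change — [gekigep]
C Velar Fronting: [gekigep] → [detidep]
Rule A changed 0 position(s).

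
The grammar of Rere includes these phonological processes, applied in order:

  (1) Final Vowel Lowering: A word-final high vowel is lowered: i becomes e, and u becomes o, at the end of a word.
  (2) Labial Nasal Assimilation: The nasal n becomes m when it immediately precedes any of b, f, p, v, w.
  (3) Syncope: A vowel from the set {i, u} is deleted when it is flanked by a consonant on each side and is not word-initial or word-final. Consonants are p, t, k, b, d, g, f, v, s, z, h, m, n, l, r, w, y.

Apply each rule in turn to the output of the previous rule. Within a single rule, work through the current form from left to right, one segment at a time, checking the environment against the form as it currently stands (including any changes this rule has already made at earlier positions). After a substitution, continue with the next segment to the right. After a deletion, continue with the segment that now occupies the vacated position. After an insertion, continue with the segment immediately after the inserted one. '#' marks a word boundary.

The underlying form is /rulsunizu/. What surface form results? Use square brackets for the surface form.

[rlsnzo]

(1) Final Vowel Lowering: [rulsunizu] → [rulsunizo]
(2) Labial Nasal Assimilation: no change — [rulsunizo]
(3) Syncope: [rulsunizo] → [rlsnzo]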